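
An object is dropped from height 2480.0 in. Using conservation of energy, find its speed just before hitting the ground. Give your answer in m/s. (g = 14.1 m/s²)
mgh = ½mv² → v = √(2gh) = √(2×14.1×62.99) = 42.15 m/s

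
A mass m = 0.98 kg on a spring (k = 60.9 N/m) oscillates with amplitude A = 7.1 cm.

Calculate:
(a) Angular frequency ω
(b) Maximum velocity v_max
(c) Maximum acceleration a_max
ω = √(k/m) = √(60.9/0.98) = 7.883 rad/s
v_max = ωA = 7.883×0.071 = 0.5597 m/s
a_max = ω²A = 7.883²×0.071 = 4.412 m/s²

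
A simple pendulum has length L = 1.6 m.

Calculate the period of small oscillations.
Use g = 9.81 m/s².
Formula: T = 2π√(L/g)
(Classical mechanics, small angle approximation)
T = 2π√(L/g) = 2π√(1.6/9.81) = 2.537 s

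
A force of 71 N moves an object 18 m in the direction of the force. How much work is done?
W = Fd = 71×18 = 1278.0 J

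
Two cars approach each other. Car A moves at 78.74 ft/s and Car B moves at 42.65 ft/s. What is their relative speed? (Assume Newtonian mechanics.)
v_rel = v_A + v_B = 78.74 + 42.65 = 121.4 ft/s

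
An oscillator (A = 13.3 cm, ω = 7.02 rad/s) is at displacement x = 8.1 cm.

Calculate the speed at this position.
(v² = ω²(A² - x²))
v = ω√(A² − x²) = 7.02×√(0.133² − 0.081²) = 0.7405 m/s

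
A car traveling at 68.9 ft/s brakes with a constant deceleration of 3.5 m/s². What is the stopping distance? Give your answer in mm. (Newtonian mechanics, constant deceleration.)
d = v₀² / (2a) (with unit conversion) = 63000.0 mm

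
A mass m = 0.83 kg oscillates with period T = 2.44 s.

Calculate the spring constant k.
T = 2π√(m/k) → k = m(2π/T)² = 0.83×(2π/2.44)² = 5.504 N/m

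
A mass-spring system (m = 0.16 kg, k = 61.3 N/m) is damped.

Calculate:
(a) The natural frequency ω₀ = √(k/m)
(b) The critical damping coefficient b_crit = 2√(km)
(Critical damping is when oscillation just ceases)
ω₀ = √(k/m) = √(61.3/0.16) = 19.57 rad/s
b_crit = 2√(km) = 2√(61.3×0.16) = 6.264 kg/s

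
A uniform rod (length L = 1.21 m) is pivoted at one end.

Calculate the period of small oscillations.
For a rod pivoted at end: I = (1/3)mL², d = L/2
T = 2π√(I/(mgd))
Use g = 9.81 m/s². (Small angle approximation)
I/m = (1/3)L² = 0.488 m²; d = L/2 = 0.605 m
T = 2π√(I/(mgd)) = 2π√(0.488/(9.81×0.605)) = 1.802 s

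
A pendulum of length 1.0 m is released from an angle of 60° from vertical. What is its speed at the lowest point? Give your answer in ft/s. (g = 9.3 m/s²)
h = L(1 − cosθ) = 1.0×(1 − cos60°) = 0.5 m
v = √(2gh) = √(2×9.3×0.5) = 3.05 m/s = 10.01 ft/s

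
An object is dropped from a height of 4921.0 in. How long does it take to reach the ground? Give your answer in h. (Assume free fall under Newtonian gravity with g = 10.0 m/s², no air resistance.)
t = √(2h/g) (with unit conversion) = 0.001389 h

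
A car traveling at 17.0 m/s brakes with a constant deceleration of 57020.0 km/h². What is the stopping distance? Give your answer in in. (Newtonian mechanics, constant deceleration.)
d = v₀² / (2a) (with unit conversion) = 1293.0 in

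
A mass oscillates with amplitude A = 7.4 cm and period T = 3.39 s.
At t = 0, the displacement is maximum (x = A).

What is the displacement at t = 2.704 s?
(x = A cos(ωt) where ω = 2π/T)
ω = 2π/T = 2π/3.39 = 1.853 rad/s
x = A cos(ωt) = 7.4×cos(1.853×2.704) = 2.182 cm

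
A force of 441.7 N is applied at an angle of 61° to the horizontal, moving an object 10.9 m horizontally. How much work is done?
W = Fd cosθ = 441.7×10.9×cos(61°) = 2334.1 J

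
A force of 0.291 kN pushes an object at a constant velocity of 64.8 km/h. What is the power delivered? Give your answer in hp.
P = Fv = 291 N × 18 m/s = 5238 W = 7.024 hp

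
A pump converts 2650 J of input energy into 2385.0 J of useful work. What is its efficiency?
η = W_out/W_in = 2385.0/2650 = 0.9 = 90.0%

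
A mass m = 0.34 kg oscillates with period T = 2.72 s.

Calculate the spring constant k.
T = 2π√(m/k) → k = m(2π/T)² = 0.34×(2π/2.72)² = 1.814 N/m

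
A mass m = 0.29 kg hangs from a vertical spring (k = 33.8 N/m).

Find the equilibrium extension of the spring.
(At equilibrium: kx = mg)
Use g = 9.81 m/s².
x_eq = mg/k = 0.29×9.81/33.8 = 0.08417 m = 8.417 cm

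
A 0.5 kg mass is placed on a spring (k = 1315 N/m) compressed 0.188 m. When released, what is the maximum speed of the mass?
½kx² = ½mv² → v = x√(k/m) = 0.188×√(1315/0.5) = 9.641 m/s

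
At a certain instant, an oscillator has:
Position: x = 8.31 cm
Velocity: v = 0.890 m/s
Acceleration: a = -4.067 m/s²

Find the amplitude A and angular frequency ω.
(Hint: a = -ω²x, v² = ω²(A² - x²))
a = −ω²x → ω = √(|a|/x) = √(4.067/0.0831) = 6.996 rad/s
v² = ω²(A² − x²) → A = √(x² + v²/ω²) = √(0.0831² + 0.89²/6.996²) = 0.152 m = 15.2 cm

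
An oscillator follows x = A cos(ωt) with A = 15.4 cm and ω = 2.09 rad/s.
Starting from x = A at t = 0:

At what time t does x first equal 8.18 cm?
cos(ωt) = x/A = 8.18/15.4 = 0.5312
ωt = arccos(0.5312) = 1.011 rad
t = 1.011/2.09 = 0.4836 s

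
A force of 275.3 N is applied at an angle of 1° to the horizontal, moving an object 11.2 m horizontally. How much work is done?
W = Fd cosθ = 275.3×11.2×cos(1°) = 3082.9 J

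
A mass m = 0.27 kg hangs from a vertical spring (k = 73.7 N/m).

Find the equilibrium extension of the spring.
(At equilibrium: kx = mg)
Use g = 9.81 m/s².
x_eq = mg/k = 0.27×9.81/73.7 = 0.03594 m = 3.594 cm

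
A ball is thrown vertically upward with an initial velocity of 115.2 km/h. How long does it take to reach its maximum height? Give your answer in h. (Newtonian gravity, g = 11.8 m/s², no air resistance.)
t_up = v₀/g (with unit conversion) = 0.0007533 h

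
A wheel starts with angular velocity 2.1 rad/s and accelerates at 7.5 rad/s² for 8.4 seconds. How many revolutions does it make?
θ = ω₀t + ½αt² = 2.1×8.4 + ½×7.5×8.4² = 282.24 rad
Revolutions = θ/(2π) = 282.24/(2π) = 44.92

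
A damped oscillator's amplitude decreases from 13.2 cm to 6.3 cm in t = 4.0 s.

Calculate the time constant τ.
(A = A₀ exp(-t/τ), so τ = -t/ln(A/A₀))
A/A₀ = 6.3/13.2 = 0.4773; ln(A/A₀) = -0.7397
τ = −t/ln(A/A₀) = −4.0/-0.7397 = 5.408 s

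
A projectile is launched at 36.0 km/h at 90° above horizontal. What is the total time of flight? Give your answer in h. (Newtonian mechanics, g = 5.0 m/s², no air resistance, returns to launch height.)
T = 2v₀sin(θ)/g (with unit conversion) = 0.001111 h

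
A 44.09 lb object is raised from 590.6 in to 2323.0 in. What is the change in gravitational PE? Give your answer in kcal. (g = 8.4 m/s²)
ΔPE = mg(h₂ − h₁) = 20 kg × 8.4 m/s² × (59 − 15) m = 7392 J = 1.767 kcal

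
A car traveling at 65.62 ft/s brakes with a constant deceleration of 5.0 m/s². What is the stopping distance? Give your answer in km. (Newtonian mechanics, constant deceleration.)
d = v₀² / (2a) (with unit conversion) = 0.04 km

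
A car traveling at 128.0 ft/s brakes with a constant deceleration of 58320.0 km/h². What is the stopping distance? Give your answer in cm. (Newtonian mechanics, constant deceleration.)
d = v₀² / (2a) (with unit conversion) = 16910.0 cm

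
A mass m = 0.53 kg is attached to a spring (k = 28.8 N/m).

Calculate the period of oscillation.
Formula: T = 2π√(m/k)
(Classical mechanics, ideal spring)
T = 2π√(m/k) = 2π√(0.53/28.8) = 0.8524 s; f = 1/T = 1.173 Hz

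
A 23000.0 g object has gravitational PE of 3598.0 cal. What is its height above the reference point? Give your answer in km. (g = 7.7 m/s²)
PE = mgh → h = PE/(mg) = 1.505e+04 J / (23 kg × 7.7 m/s²) = 85 m = 0.085 km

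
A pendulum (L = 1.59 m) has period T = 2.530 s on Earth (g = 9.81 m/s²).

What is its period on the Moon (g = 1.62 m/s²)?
T = 2π√(L/g), so T_moon/T_earth = √(g_earth/g_moon)
T_moon = 2π√(1.59/1.62) = 6.225 s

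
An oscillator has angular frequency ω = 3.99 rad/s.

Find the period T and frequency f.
T = 2π/ω = 2π/3.99 = 1.575 s; f = ω/2π = 0.635 Hz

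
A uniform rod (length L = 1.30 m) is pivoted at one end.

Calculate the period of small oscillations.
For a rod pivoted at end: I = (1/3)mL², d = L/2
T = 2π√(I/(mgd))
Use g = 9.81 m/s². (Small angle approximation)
I/m = (1/3)L² = 0.5633 m²; d = L/2 = 0.65 m
T = 2π√(I/(mgd)) = 2π√(0.5633/(9.81×0.65)) = 1.868 s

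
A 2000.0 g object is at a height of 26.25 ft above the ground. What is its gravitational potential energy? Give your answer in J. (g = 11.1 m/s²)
PE = mgh = 2 kg × 11.1 m/s² × 8.001 m = 177.6 J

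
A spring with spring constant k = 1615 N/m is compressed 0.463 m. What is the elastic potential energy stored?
PE = ½kx² = ½×1615×0.463² = 173.1 J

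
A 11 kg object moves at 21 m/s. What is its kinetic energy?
KE = ½mv² = ½×11×21² = 2425.5 J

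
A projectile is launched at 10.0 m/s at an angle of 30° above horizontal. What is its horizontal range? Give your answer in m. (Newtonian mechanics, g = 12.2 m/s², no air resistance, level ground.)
R = v₀² sin(2θ) / g = 7.099 m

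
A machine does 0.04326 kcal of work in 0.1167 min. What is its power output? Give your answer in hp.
P = W/t = 181 J / 7.002 s = 25.85 W = 0.03467 hp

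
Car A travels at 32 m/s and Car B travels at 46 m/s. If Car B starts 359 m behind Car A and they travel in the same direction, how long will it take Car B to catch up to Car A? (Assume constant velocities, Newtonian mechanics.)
Relative speed: v_rel = 46 - 32 = 14 m/s
Time to catch: t = d₀/v_rel = 359/14 = 25.64 s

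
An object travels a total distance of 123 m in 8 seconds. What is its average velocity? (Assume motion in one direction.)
v_avg = Δd / Δt = 123 / 8 = 15.38 m/s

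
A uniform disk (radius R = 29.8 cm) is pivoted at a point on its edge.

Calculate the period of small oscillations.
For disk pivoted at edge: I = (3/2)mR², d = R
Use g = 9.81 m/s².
I/m = (3/2)R² = 0.1332 m²; d = R = 0.298 m
T = 2π√((3/2)R²/(gR)) = 2π√(3R/(2g)) = 1.341 s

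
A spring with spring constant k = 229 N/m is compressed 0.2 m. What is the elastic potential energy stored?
PE = ½kx² = ½×229×0.2² = 4.58 J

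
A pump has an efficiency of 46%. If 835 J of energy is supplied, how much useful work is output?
W_out = η × W_in = 0.46 × 835 = 384.1 J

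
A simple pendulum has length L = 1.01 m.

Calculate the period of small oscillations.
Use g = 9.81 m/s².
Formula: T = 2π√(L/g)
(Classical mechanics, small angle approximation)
T = 2π√(L/g) = 2π√(1.01/9.81) = 2.016 s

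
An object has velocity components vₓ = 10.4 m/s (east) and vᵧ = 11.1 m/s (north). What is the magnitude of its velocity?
|v| = √(vₓ² + vᵧ²) = √(10.4² + 11.1²) = √(231.37) = 15.21 m/s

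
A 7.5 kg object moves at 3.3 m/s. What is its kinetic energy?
KE = ½mv² = ½×7.5×3.3² = 40.8375 J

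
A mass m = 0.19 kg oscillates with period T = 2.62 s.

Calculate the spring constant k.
T = 2π√(m/k) → k = m(2π/T)² = 0.19×(2π/2.62)² = 1.093 N/m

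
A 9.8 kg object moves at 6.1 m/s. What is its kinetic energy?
KE = ½mv² = ½×9.8×6.1² = 182.329 J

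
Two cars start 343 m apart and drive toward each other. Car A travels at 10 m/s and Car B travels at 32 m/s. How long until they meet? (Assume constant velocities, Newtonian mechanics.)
Combined speed: v_combined = 10 + 32 = 42 m/s
Time to meet: t = d/42 = 343/42 = 8.17 s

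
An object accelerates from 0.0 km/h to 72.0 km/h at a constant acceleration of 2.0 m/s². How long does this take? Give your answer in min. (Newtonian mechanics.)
t = (v - v₀)/a (with unit conversion) = 0.1667 min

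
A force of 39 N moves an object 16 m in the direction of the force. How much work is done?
W = Fd = 39×16 = 624.0 J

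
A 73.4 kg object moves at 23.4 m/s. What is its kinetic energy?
KE = ½mv² = ½×73.4×23.4² = 20095.45 J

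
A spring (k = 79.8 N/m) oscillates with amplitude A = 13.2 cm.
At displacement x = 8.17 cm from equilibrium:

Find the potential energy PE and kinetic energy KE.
E_total = ½kA² = ½×79.8×(0.132)² = 0.6952 J
PE = ½kx² = ½×79.8×(0.0817)² = 0.2663 J
KE = E_total − PE = 0.4289 J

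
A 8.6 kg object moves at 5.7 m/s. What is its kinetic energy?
KE = ½mv² = ½×8.6×5.7² = 139.707 J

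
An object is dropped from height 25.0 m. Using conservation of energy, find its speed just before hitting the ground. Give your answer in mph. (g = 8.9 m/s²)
mgh = ½mv² → v = √(2gh) = √(2×8.9×25) = 21.1 m/s = 47.19 mph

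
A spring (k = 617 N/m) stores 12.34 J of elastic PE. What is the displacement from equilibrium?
PE = ½kx² → x = √(2PE/k) = √(2×12.34/617) = 0.2 m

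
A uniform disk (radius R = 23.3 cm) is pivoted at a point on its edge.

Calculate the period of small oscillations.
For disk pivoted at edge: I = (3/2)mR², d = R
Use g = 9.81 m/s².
I/m = (3/2)R² = 0.08143 m²; d = R = 0.233 m
T = 2π√((3/2)R²/(gR)) = 2π√(3R/(2g)) = 1.186 s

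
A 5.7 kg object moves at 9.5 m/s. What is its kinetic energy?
KE = ½mv² = ½×5.7×9.5² = 257.2125 J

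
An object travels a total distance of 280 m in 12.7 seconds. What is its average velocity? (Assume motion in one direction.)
v_avg = Δd / Δt = 280 / 12.7 = 22.05 m/s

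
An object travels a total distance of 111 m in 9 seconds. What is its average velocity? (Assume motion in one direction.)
v_avg = Δd / Δt = 111 / 9 = 12.33 m/s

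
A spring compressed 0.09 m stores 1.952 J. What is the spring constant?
PE = ½kx² → k = 2PE/x² = 2×1.952/0.09² = 482.0 N/m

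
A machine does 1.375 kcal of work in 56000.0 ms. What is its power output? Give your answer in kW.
P = W/t = 5753 J / 56 s = 102.7 W = 0.1027 kW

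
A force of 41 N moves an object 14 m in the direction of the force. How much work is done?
W = Fd = 41×14 = 574.0 J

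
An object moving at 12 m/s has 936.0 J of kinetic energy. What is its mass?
KE = ½mv² → m = 2KE/v² = 2×936.0/12² = 13.0 kg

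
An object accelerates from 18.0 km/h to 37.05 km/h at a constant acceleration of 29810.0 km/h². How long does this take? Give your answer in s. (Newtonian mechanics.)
t = (v - v₀)/a (with unit conversion) = 2.301 s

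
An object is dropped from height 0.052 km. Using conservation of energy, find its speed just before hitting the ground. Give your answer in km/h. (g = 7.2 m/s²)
mgh = ½mv² → v = √(2gh) = √(2×7.2×52) = 27.36 m/s = 98.51 km/h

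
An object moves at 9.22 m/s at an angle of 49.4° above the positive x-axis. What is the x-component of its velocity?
vₓ = v cos(θ) = 9.22 × cos(49.4°) = 6.0 m/s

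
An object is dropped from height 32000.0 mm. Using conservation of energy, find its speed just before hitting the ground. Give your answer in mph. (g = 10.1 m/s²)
mgh = ½mv² → v = √(2gh) = √(2×10.1×32) = 25.42 m/s = 56.87 mph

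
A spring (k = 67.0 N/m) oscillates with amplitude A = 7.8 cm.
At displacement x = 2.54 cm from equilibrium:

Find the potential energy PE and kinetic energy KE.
E_total = ½kA² = ½×67.0×(0.078)² = 0.2038 J
PE = ½kx² = ½×67.0×(0.0254)² = 0.02161 J
KE = E_total − PE = 0.1822 J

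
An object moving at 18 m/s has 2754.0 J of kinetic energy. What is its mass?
KE = ½mv² → m = 2KE/v² = 2×2754.0/18² = 17.0 kg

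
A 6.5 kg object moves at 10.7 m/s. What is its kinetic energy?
KE = ½mv² = ½×6.5×10.7² = 372.0925 J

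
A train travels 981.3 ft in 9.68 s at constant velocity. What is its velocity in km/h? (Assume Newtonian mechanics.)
v = d/t (with unit conversion) = 111.2 km/h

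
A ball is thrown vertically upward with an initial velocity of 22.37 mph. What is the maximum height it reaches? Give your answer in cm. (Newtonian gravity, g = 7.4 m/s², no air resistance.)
h_max = v₀²/(2g) (with unit conversion) = 675.7 cm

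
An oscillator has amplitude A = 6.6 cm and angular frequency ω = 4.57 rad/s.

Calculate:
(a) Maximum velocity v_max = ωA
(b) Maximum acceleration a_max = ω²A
v_max = ωA = 4.57×0.066 = 0.3016 m/s
a_max = ω²A = 4.57²×0.066 = 1.378 m/s²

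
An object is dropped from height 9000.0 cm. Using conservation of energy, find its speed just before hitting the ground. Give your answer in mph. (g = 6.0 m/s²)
mgh = ½mv² → v = √(2gh) = √(2×6.0×90) = 32.86 m/s = 73.51 mph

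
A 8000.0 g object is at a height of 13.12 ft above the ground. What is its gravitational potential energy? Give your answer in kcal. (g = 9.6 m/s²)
PE = mgh = 8 kg × 9.6 m/s² × 3.999 m = 307.1 J = 0.0734 kcal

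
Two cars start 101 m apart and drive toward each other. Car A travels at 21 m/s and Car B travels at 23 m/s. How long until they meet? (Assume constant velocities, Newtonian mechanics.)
Combined speed: v_combined = 21 + 23 = 44 m/s
Time to meet: t = d/44 = 101/44 = 2.3 s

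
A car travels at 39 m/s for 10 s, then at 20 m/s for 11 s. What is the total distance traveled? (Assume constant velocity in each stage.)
d₁ = v₁t₁ = 39 × 10 = 390 m
d₂ = v₂t₂ = 20 × 11 = 220 m
d_total = 390 + 220 = 610 m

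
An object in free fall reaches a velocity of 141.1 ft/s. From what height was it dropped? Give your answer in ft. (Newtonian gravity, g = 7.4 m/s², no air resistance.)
h = v²/(2g) (with unit conversion) = 410.0 ft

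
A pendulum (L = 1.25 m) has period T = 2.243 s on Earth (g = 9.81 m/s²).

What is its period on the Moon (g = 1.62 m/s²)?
T = 2π√(L/g), so T_moon/T_earth = √(g_earth/g_moon)
T_moon = 2π√(1.25/1.62) = 5.519 s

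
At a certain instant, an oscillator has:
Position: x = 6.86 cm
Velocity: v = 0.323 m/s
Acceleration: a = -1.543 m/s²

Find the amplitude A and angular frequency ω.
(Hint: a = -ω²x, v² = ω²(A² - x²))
a = −ω²x → ω = √(|a|/x) = √(1.543/0.0686) = 4.743 rad/s
v² = ω²(A² − x²) → A = √(x² + v²/ω²) = √(0.0686² + 0.323²/4.743²) = 0.09667 m = 9.667 cm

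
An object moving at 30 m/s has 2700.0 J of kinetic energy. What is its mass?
KE = ½mv² → m = 2KE/v² = 2×2700.0/30² = 6.0 kg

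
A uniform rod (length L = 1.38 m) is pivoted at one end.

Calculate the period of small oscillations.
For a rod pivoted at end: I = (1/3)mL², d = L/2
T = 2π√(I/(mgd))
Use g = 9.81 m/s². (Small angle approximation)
I/m = (1/3)L² = 0.6348 m²; d = L/2 = 0.69 m
T = 2π√(I/(mgd)) = 2π√(0.6348/(9.81×0.69)) = 1.924 s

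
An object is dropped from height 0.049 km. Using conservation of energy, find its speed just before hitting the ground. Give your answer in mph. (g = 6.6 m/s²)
mgh = ½mv² → v = √(2gh) = √(2×6.6×49) = 25.43 m/s = 56.89 mph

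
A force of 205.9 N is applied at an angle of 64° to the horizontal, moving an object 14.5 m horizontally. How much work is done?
W = Fd cosθ = 205.9×14.5×cos(64°) = 1308.8 J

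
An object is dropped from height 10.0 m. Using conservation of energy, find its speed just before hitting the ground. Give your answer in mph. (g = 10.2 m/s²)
mgh = ½mv² → v = √(2gh) = √(2×10.2×10) = 14.28 m/s = 31.95 mph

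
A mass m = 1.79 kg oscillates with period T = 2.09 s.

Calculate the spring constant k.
T = 2π√(m/k) → k = m(2π/T)² = 1.79×(2π/2.09)² = 16.18 N/m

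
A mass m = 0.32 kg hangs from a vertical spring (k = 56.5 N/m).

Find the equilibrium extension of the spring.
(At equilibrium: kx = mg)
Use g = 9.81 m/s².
x_eq = mg/k = 0.32×9.81/56.5 = 0.05556 m = 5.556 cm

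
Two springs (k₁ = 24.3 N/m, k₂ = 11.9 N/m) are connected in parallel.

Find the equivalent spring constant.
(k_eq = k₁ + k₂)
k_eq = k₁ + k₂ = 24.3 + 11.9 = 36.2 N/m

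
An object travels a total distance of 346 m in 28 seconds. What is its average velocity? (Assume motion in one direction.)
v_avg = Δd / Δt = 346 / 28 = 12.36 m/s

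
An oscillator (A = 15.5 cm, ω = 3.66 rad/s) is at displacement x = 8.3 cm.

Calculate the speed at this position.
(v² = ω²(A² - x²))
v = ω√(A² − x²) = 3.66×√(0.155² − 0.083²) = 0.4791 m/s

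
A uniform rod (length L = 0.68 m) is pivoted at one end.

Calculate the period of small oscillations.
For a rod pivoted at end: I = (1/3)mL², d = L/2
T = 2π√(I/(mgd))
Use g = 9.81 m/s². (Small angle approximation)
I/m = (1/3)L² = 0.1541 m²; d = L/2 = 0.34 m
T = 2π√(I/(mgd)) = 2π√(0.1541/(9.81×0.34)) = 1.351 s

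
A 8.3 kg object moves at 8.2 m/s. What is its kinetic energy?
KE = ½mv² = ½×8.3×8.2² = 279.046 J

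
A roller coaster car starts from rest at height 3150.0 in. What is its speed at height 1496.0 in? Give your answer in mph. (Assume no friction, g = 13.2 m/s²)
mgh₁ = ½mv₂² + mgh₂ → v₂ = √(2g(h₁−h₂)) = √(2×13.2×(80.01−38)) = 33.3 m/s = 74.5 mph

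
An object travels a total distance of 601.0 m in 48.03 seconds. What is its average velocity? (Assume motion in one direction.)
v_avg = Δd / Δt = 601.0 / 48.03 = 12.51 m/s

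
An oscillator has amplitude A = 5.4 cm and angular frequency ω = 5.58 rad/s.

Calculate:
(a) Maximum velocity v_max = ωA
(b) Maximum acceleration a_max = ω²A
v_max = ωA = 5.58×0.054 = 0.3013 m/s
a_max = ω²A = 5.58²×0.054 = 1.681 m/s²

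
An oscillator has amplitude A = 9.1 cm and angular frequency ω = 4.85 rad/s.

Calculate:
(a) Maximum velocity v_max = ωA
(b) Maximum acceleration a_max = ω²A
v_max = ωA = 4.85×0.091 = 0.4413 m/s
a_max = ω²A = 4.85²×0.091 = 2.141 m/s²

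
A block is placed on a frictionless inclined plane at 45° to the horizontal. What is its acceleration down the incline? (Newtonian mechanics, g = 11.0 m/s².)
a = g sin(θ) = 11.0 × sin(45°) = 11.0 × 0.7071 = 7.78 m/s²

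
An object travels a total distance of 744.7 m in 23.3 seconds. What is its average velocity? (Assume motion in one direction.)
v_avg = Δd / Δt = 744.7 / 23.3 = 31.96 m/s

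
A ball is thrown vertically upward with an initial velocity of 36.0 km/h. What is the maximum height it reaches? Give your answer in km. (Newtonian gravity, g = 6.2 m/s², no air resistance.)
h_max = v₀²/(2g) (with unit conversion) = 0.008065 km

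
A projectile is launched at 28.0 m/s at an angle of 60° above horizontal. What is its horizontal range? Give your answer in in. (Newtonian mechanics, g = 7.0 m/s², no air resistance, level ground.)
R = v₀² sin(2θ) / g (with unit conversion) = 3819.0 in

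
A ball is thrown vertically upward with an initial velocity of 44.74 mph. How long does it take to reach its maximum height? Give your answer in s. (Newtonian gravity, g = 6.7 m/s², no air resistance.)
t_up = v₀/g (with unit conversion) = 2.985 s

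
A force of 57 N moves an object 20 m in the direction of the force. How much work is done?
W = Fd = 57×20 = 1140.0 J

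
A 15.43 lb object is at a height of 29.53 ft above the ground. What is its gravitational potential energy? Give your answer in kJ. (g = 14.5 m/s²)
PE = mgh = 6.999 kg × 14.5 m/s² × 9.001 m = 913.4 J = 0.9134 kJ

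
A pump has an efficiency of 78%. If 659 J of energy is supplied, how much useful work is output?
W_out = η × W_in = 0.78 × 659 = 514.02 J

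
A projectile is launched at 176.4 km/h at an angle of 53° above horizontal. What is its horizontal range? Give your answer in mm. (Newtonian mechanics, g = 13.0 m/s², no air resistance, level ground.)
R = v₀² sin(2θ) / g (with unit conversion) = 177500.0 mm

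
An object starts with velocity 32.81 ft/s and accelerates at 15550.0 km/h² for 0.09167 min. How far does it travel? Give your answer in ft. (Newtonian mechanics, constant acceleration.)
d = v₀t + ½at² (with unit conversion) = 240.0 ft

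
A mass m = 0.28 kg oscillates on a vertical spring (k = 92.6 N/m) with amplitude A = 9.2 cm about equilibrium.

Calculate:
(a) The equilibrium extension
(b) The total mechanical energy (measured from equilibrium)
x_eq = mg/k = 0.28×9.81/92.6 = 0.02966 m = 2.966 cm
E = ½kA² = ½×92.6×(0.092)² = 0.3919 J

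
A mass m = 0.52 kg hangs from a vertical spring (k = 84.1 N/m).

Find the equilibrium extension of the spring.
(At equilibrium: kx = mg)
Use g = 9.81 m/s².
x_eq = mg/k = 0.52×9.81/84.1 = 0.06066 m = 6.066 cm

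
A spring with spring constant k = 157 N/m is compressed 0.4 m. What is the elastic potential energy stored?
PE = ½kx² = ½×157×0.4² = 12.56 J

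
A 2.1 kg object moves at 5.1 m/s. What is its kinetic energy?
KE = ½mv² = ½×2.1×5.1² = 27.3105 J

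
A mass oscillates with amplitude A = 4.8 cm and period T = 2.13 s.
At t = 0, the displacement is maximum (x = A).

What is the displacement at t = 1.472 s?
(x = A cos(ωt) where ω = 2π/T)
ω = 2π/T = 2π/2.13 = 2.95 rad/s
x = A cos(ωt) = 4.8×cos(2.95×1.472) = -1.737 cm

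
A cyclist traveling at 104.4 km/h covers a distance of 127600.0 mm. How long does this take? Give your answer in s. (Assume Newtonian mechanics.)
t = d/v (with unit conversion) = 4.4 s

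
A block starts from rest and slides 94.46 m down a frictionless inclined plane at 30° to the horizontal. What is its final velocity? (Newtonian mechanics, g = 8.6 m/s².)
a = g sin(θ) = 8.6 × sin(30°) = 4.3 m/s²
v = √(2ad) = √(2 × 4.3 × 94.46) = 28.5 m/s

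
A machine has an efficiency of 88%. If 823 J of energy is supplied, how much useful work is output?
W_out = η × W_in = 0.88 × 823 = 724.24 J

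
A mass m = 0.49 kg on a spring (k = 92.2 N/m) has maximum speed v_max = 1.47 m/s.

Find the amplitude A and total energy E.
½mv²_max = ½kA² → A = v_max√(m/k) = 1.47×√(0.49/92.2) = 0.1072 m = 10.72 cm
E = ½mv²_max = ½×0.49×1.47² = 0.5294 J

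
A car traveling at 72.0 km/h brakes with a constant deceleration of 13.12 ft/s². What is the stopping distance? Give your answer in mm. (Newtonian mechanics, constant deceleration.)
d = v₀² / (2a) (with unit conversion) = 50010.0 mm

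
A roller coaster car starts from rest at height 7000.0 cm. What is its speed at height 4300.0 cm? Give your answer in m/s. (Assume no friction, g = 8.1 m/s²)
mgh₁ = ½mv₂² + mgh₂ → v₂ = √(2g(h₁−h₂)) = √(2×8.1×(70−43)) = 20.91 m/s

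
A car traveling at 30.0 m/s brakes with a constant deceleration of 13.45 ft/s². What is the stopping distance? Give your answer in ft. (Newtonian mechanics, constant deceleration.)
d = v₀² / (2a) (with unit conversion) = 360.1 ft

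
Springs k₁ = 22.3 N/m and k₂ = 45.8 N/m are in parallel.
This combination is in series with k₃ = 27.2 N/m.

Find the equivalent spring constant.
k₁₂ = k₁ + k₂ = 68.1 N/m (parallel)
1/k_eq = 1/k₁₂ + 1/k₃ → k_eq = 19.44 N/m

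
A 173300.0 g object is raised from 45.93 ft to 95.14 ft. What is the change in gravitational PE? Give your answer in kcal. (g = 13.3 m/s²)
ΔPE = mg(h₂ − h₁) = 173.3 kg × 13.3 m/s² × (29 − 14) m = 3.457e+04 J = 8.263 kcal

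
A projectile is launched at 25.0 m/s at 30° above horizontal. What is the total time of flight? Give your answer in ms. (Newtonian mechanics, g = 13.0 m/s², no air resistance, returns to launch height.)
T = 2v₀sin(θ)/g (with unit conversion) = 1923.0 ms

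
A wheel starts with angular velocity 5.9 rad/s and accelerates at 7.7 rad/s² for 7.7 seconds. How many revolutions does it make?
θ = ω₀t + ½αt² = 5.9×7.7 + ½×7.7×7.7² = 273.7 rad
Revolutions = θ/(2π) = 273.7/(2π) = 43.56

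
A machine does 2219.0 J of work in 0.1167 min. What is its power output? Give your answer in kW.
P = W/t = 2219 J / 7.002 s = 316.9 W = 0.3169 kW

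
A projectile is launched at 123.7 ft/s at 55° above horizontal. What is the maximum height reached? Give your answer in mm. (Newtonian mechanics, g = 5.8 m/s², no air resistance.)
H = v₀²sin²(θ)/(2g) (with unit conversion) = 82230.0 mm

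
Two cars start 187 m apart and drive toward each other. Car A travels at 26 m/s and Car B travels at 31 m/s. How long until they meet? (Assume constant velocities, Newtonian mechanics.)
Combined speed: v_combined = 26 + 31 = 57 m/s
Time to meet: t = d/57 = 187/57 = 3.28 s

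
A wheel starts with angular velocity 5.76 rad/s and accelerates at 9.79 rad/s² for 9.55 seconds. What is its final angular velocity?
ω = ω₀ + αt = 5.76 + 9.79 × 9.55 = 99.25 rad/s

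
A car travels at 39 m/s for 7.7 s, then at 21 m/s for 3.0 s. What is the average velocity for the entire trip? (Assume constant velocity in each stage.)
d₁ = v₁t₁ = 39 × 7.7 = 300.3 m
d₂ = v₂t₂ = 21 × 3.0 = 63 m
d_total = 363.3 m, t_total = 10.7 s
v_avg = d_total/t_total = 363.3/10.7 = 33.95 m/s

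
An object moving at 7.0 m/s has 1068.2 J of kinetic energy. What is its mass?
KE = ½mv² → m = 2KE/v² = 2×1068.2/7.0² = 43.6 kg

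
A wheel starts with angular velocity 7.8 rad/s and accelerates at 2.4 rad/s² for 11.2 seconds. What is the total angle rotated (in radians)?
θ = ω₀t + ½αt² = 7.8×11.2 + ½×2.4×11.2² = 237.89 rad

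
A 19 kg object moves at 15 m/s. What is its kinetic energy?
KE = ½mv² = ½×19×15² = 2137.5 J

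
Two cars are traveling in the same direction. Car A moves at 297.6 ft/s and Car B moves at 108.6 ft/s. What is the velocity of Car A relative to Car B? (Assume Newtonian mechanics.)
v_rel = v_A - v_B = 297.6 - 108.6 = 189.0 ft/s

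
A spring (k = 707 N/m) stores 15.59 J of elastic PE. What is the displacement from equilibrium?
PE = ½kx² → x = √(2PE/k) = √(2×15.59/707) = 0.21 m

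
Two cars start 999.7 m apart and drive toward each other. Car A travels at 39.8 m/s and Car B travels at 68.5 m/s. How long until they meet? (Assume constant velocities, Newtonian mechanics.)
Combined speed: v_combined = 39.8 + 68.5 = 108.3 m/s
Time to meet: t = d/108.3 = 999.7/108.3 = 9.23 s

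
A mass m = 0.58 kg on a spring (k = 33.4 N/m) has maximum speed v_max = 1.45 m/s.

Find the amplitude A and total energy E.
½mv²_max = ½kA² → A = v_max√(m/k) = 1.45×√(0.58/33.4) = 0.1911 m = 19.11 cm
E = ½mv²_max = ½×0.58×1.45² = 0.6097 J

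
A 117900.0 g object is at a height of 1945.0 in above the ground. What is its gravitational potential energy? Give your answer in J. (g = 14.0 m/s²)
PE = mgh = 117.9 kg × 14.0 m/s² × 49.4 m = 8.154e+04 J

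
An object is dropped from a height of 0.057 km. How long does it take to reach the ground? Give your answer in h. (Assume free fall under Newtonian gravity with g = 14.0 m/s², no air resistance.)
t = √(2h/g) (with unit conversion) = 0.0007927 h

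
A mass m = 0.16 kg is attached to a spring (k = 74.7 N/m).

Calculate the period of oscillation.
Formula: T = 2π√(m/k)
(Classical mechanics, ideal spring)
T = 2π√(m/k) = 2π√(0.16/74.7) = 0.2908 s; f = 1/T = 3.439 Hz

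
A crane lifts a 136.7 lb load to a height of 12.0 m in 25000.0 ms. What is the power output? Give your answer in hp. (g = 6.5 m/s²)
W = mgh = 62.01×6.5×12 = 4836 J
P = W/t = 4836/25 = 193.5 W = 0.2594 hp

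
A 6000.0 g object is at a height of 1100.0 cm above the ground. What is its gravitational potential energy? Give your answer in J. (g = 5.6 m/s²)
PE = mgh = 6 kg × 5.6 m/s² × 11 m = 369.6 J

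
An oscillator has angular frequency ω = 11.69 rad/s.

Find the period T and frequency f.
T = 2π/ω = 2π/11.69 = 0.5375 s; f = ω/2π = 1.861 Hz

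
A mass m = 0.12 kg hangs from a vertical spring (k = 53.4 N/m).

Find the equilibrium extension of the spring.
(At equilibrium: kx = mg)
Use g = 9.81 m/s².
x_eq = mg/k = 0.12×9.81/53.4 = 0.02204 m = 2.204 cm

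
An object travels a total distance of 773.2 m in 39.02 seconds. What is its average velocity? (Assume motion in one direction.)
v_avg = Δd / Δt = 773.2 / 39.02 = 19.82 m/s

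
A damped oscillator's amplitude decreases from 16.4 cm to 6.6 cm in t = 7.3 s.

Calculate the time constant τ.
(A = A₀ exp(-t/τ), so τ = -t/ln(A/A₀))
A/A₀ = 6.6/16.4 = 0.4024; ln(A/A₀) = -0.9102
τ = −t/ln(A/A₀) = −7.3/-0.9102 = 8.02 s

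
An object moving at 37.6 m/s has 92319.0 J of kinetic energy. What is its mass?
KE = ½mv² → m = 2KE/v² = 2×92319.0/37.6² = 130.6 kg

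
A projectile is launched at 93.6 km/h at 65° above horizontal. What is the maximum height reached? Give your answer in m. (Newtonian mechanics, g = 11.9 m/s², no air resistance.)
H = v₀²sin²(θ)/(2g) (with unit conversion) = 23.33 m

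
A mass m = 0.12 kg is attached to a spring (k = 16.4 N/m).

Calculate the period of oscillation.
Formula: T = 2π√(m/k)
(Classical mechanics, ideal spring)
T = 2π√(m/k) = 2π√(0.12/16.4) = 0.5375 s; f = 1/T = 1.861 Hz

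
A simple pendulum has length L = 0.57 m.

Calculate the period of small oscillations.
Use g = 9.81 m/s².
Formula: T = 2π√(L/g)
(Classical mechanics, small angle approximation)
T = 2π√(L/g) = 2π√(0.57/9.81) = 1.515 s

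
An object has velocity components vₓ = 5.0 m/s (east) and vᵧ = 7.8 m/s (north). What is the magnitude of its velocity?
|v| = √(vₓ² + vᵧ²) = √(5.0² + 7.8²) = √(85.84) = 9.26 m/s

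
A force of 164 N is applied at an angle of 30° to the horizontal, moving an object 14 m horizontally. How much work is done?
W = Fd cosθ = 164×14×cos(30°) = 1988.4 J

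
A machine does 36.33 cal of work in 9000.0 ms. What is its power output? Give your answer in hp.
P = W/t = 152 J / 9 s = 16.89 W = 0.02265 hp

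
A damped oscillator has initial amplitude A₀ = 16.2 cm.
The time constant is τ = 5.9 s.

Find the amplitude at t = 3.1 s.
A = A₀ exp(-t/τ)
A = A₀ exp(−t/τ) = 16.2×exp(−3.1/5.9) = 9.579 cm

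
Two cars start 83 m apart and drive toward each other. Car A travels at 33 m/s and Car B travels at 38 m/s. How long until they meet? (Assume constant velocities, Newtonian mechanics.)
Combined speed: v_combined = 33 + 38 = 71 m/s
Time to meet: t = d/71 = 83/71 = 1.17 s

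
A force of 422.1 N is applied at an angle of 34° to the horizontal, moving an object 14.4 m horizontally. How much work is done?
W = Fd cosθ = 422.1×14.4×cos(34°) = 5039.1 J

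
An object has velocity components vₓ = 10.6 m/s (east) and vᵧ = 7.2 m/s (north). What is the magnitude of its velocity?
|v| = √(vₓ² + vᵧ²) = √(10.6² + 7.2²) = √(164.2) = 12.81 m/s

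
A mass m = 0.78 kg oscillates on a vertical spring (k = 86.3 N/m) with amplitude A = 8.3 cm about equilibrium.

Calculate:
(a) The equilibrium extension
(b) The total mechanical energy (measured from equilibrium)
x_eq = mg/k = 0.78×9.81/86.3 = 0.08867 m = 8.867 cm
E = ½kA² = ½×86.3×(0.083)² = 0.2973 J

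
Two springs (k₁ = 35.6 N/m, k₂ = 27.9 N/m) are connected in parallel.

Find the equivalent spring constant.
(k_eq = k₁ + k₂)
k_eq = k₁ + k₂ = 35.6 + 27.9 = 63.5 N/m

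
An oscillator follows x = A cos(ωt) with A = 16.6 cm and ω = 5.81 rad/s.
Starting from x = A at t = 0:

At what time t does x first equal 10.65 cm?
cos(ωt) = x/A = 10.65/16.6 = 0.6416
ωt = arccos(0.6416) = 0.8743 rad
t = 0.8743/5.81 = 0.1505 s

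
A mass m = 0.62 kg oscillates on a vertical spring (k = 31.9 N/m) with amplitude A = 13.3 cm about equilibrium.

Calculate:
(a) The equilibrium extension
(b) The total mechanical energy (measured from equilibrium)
x_eq = mg/k = 0.62×9.81/31.9 = 0.1907 m = 19.07 cm
E = ½kA² = ½×31.9×(0.133)² = 0.2821 J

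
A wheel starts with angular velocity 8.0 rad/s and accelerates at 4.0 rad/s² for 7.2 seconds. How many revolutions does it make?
θ = ω₀t + ½αt² = 8.0×7.2 + ½×4.0×7.2² = 161.28 rad
Revolutions = θ/(2π) = 161.28/(2π) = 25.67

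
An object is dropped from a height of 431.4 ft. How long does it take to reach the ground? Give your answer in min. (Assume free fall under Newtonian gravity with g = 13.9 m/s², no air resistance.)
t = √(2h/g) (with unit conversion) = 0.07249 min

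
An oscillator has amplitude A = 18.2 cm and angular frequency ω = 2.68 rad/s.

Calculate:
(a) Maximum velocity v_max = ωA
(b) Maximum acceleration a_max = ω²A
v_max = ωA = 2.68×0.182 = 0.4878 m/s
a_max = ω²A = 2.68²×0.182 = 1.307 m/s²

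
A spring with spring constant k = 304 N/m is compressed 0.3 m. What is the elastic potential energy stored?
PE = ½kx² = ½×304×0.3² = 13.68 J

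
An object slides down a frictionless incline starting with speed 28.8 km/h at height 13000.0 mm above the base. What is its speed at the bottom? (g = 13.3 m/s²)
½mv₀² + mgh = ½mv² → v = √(v₀² + 2gh) = √(8² + 2×13.3×13) = 20.24 m/s = 72.88 km/h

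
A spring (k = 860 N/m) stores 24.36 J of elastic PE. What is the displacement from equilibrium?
PE = ½kx² → x = √(2PE/k) = √(2×24.36/860) = 0.238 m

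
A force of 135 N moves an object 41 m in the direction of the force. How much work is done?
W = Fd = 135×41 = 5535.0 J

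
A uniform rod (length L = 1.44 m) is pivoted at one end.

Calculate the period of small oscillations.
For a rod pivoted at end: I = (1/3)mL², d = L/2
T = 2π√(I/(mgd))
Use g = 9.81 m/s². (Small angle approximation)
I/m = (1/3)L² = 0.6912 m²; d = L/2 = 0.72 m
T = 2π√(I/(mgd)) = 2π√(0.6912/(9.81×0.72)) = 1.966 s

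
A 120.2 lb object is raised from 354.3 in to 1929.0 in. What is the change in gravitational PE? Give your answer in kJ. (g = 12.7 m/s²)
ΔPE = mg(h₂ − h₁) = 54.52 kg × 12.7 m/s² × (49 − 8.999) m = 2.77e+04 J = 27.7 kJ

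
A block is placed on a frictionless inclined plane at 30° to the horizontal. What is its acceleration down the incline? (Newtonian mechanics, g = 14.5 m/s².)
a = g sin(θ) = 14.5 × sin(30°) = 14.5 × 0.5 = 7.25 m/s²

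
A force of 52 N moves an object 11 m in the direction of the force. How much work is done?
W = Fd = 52×11 = 572.0 J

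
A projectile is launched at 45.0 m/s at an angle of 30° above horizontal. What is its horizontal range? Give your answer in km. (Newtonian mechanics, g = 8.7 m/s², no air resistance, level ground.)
R = v₀² sin(2θ) / g (with unit conversion) = 0.2016 km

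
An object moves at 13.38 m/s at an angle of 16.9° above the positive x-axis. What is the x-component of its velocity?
vₓ = v cos(θ) = 13.38 × cos(16.9°) = 12.8 m/s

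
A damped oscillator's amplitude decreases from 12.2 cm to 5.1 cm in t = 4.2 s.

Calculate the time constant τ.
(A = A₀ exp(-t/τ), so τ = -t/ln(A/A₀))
A/A₀ = 5.1/12.2 = 0.418; ln(A/A₀) = -0.8722
τ = −t/ln(A/A₀) = −4.2/-0.8722 = 4.815 s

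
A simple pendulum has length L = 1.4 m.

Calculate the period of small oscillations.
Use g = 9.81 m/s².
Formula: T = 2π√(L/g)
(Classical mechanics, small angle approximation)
T = 2π√(L/g) = 2π√(1.4/9.81) = 2.374 s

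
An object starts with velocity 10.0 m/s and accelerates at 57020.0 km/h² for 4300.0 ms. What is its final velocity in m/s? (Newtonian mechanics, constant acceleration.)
v = v₀ + at (with unit conversion) = 28.92 m/s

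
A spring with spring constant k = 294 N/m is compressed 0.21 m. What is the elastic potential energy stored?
PE = ½kx² = ½×294×0.21² = 6.483 J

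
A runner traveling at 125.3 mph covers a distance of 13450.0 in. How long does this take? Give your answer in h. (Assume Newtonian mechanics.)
t = d/v (with unit conversion) = 0.001694 h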